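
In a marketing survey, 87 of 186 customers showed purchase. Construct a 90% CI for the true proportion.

p̂ = 0.468. CI = p̂ ± z*√(p̂(1-p̂)/n) = (0.408, 0.528)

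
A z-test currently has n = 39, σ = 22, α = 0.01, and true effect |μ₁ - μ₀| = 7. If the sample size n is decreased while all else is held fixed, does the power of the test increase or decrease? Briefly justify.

Power decreases: a smaller n inflates the standard error σ/√n, pulling the sampling distribution under H₁ back toward the critical value.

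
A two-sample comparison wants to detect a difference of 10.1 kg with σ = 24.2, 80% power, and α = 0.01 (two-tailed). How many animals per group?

n per group = 2(z_α/2 + z_β)²σ²/d² = 2×(2.576 + 0.84)²×24.2²/10.1² = 134.0 → n = 134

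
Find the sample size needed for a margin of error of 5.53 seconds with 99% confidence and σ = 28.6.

n = (z*σ/E)² = (2.576×28.6/5.53)² = 177.5 → n = 178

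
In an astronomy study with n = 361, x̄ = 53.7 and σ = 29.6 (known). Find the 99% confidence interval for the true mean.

CI = x̄ ± z*(σ/√n) = 53.7 ± 2.576(29.6/√361) = 53.7 ± 4.01 = (49.69, 57.71)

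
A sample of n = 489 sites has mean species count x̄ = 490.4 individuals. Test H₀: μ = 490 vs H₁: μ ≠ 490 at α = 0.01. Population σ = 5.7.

z = (x̄ - μ₀)/(σ/√n) = (490.4 - 490)/(5.7/√489) = 1.552. Critical value: ±2.576. Since |1.552| ≤ 2.576, Fail to reject H₀.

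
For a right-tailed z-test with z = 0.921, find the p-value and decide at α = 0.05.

p = P(Z > 0.921) = 1 - Φ(0.921) ≈ 0.1785. Since p ≥ 0.05, fail to reject H₀ (not significant) at α = 0.05.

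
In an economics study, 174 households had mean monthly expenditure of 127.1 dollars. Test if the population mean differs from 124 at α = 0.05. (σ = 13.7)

z = (x̄ - μ₀)/(σ/√n) = (127.1 - 124)/(13.7/√174) = 2.985. Critical value: ±1.96. Since |2.985| > 1.96, Reject H₀.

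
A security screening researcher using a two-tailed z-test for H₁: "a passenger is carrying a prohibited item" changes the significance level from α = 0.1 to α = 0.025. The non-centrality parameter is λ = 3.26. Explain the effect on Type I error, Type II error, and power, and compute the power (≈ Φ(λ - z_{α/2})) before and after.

Decreasing α from 0.1 to 0.025:
• Type I error rate decreases (α is the Type I rate by definition).
• Critical value moves from z_{α/2} = 1.645 to 2.241, so power = Φ(λ - z_{α/2}) goes from Φ(3.26 - 1.645) = 0.947 to Φ(3.26 - 2.241) = 0.846.
• Type II error rate β = 1 - power therefore increases (0.053 → 0.154).
Appropriate when false positives are costly — here, detaining an innocent passenger — delay and inconvenience.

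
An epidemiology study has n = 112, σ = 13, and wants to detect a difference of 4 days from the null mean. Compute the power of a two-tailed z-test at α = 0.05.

SE = σ/√n = 13/√112 = 1.228. Non-centrality λ = d/SE = 4/1.228 = 3.256. Power ≈ Φ(λ - z_{α/2}) = Φ(3.256 - 1.96) = Φ(1.296) = 0.903.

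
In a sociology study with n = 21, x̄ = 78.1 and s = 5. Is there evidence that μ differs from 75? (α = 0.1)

t = (x̄ - μ₀)/(s/√n) = (78.1 - 75)/(5/√21) = 2.841. df = 20, critical t = ±1.725. Reject H₀.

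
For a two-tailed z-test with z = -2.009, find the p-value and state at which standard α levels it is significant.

p = 2·P(Z > |-2.009|) = 2·(1 - Φ(2.009)) ≈ 0.0445. Significant at α = 0.1; Significant at α = 0.05.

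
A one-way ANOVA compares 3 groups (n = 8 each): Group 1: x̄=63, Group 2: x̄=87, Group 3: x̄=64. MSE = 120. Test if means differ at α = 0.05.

Grand mean = 71.33. SS_between = 2949.33, MS_between = 1474.67. F = 12.289, F_crit ≈ 3.467. Reject H₀.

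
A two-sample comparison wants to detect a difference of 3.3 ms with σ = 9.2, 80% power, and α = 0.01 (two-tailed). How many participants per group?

n per group = 2(z_α/2 + z_β)²σ²/d² = 2×(2.576 + 0.84)²×9.2²/3.3² = 181.4 → n = 182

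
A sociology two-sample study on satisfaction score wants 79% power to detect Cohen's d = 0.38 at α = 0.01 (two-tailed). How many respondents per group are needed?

z_{α/2} = 2.576, z_β = Φ⁻¹(0.79) = 0.806. For small effect (d = 0.38): n per group = 2(z_{α/2} + z_β)²/d² = 2(2.576 + 0.806)²/0.38² = 158.4 → 159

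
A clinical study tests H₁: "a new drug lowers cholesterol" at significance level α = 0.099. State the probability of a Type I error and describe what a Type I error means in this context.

P(Type I error) = α = 0.099. A Type I error is rejecting H₀ when H₀ is actually true (false positive) — here, concluding that a new drug lowers cholesterol when in fact this is not the case. Consequence: approving an ineffective drug — patients take a useless medication and may skip effective alternatives.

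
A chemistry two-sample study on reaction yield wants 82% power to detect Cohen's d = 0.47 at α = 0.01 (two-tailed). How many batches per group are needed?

z_{α/2} = 2.576, z_β = Φ⁻¹(0.82) = 0.915. For small effect (d = 0.47): n per group = 2(z_{α/2} + z_β)²/d² = 2(2.576 + 0.915)²/0.47² = 110.3 → 111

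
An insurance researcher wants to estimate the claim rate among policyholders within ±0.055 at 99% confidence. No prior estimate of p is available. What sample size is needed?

Conservative approach: use p = 0.5 (maximizes p(1-p) = 0.25). n = z²(0.25)/E² = 2.576²×0.25/0.055² = 548.4 → n = 549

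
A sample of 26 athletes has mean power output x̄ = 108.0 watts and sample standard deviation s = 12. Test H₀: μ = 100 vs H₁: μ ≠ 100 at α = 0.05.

t = (x̄ - μ₀)/(s/√n) = (108.0 - 100)/(12/√26) = 3.399. df = 25, critical t = ±2.06. Reject H₀.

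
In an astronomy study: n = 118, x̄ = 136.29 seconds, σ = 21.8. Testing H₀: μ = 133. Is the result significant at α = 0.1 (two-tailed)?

z = (136.29 - 133)/(21.8/√118) = 1.639. Since |z| ≤ 1.645, not significant at α = 0.1.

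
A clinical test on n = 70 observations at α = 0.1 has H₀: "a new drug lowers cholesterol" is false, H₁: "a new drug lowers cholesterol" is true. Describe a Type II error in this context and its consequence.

Type II error: failing to reject H₀ when it is false — concluding that a new drug lowers cholesterol is not supported when in fact it is. Consequence: shelving an effective drug — patients miss out on a treatment that would have helped.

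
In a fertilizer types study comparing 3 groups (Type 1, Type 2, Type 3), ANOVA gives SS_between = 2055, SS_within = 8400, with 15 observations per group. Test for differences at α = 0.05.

df_between = 2, df_within = 42. F = MS_between/MS_within = 1027.5/200.0 = 5.138. F_crit ≈ 3.22. Reject H₀. At least one mean differs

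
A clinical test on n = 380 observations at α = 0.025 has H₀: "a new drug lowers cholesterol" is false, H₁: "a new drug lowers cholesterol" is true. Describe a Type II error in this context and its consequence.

Type II error: failing to reject H₀ when it is false — concluding that a new drug lowers cholesterol is not supported when in fact it is. Consequence: shelving an effective drug — patients miss out on a treatment that would have helped.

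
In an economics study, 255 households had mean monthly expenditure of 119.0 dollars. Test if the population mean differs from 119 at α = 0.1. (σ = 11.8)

z = (x̄ - μ₀)/(σ/√n) = (119.0 - 119)/(11.8/√255) = 0.0. Critical value: ±1.645. Since |0.0| ≤ 1.645, Fail to reject H₀.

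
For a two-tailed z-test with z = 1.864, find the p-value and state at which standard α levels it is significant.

p = 2·P(Z > |1.864|) = 2·(1 - Φ(1.864)) ≈ 0.0623. Significant at α = 0.1.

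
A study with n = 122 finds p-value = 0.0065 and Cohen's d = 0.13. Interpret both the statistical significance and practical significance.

Statistically significant (p = 0.0065 < 0.05). Cohen's d = 0.13 indicates a very small effect size. Both statistical and practical significance should be considered.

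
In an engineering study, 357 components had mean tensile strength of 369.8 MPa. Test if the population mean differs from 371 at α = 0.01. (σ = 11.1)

z = (x̄ - μ₀)/(σ/√n) = (369.8 - 371)/(11.1/√357) = -2.043. Critical value: ±2.576. Since |-2.043| ≤ 2.576, Fail to reject H₀.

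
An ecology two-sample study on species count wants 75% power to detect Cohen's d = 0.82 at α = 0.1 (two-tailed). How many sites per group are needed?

z_{α/2} = 1.645, z_β = Φ⁻¹(0.75) = 0.674. For large effect (d = 0.82): n per group = 2(z_{α/2} + z_β)²/d² = 2(1.645 + 0.674)²/0.82² = 16.0 → 16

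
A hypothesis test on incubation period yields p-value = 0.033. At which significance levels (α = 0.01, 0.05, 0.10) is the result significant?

p = 0.033. Significant at: α = 0.05, 0.1.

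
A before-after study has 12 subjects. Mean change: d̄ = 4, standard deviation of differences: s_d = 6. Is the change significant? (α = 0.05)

t = d̄/(s_d/√n) = 4/(6/√12) = 2.309. df = 11, critical t = ±2.201. Reject H₀.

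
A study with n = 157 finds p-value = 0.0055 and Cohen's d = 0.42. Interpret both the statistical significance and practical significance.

Statistically significant (p = 0.0055 < 0.05). Cohen's d = 0.42 indicates a small effect size. Both statistical and practical significance should be considered.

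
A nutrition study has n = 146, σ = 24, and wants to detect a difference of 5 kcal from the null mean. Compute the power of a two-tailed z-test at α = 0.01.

SE = σ/√n = 24/√146 = 1.986. Non-centrality λ = d/SE = 5/1.986 = 2.517. Power ≈ Φ(λ - z_{α/2}) = Φ(2.517 - 2.576) = Φ(-0.059) = 0.477.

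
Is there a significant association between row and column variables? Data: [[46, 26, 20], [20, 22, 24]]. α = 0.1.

χ² = 6.846. df = 2, critical = 4.605. Reject H₀. Variables are dependent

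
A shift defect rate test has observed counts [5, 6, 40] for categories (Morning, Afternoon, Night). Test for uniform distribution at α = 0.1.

Expected = 17 each. χ² = Σ(O-E)²/E = 46.706. df = 2, critical value = 4.605. Reject H₀.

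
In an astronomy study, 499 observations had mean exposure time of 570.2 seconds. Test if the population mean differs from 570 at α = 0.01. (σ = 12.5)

z = (x̄ - μ₀)/(σ/√n) = (570.2 - 570)/(12.5/√499) = 0.357. Critical value: ±2.576. Since |0.357| ≤ 2.576, Fail to reject H₀.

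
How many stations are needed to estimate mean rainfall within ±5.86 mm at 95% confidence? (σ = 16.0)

n = (z*σ/E)² = (1.96×16.0/5.86)² = 28.6 → n = 29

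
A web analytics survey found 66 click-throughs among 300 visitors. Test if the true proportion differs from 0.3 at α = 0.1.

p̂ = 0.22, p₀ = 0.3. z = (p̂ - p₀)/√(p₀(1-p₀)/n) = -3.024. Critical: ±1.645. Reject H₀.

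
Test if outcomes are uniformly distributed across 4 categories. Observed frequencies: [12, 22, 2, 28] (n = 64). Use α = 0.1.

Expected = 16 each. χ² = Σ(O-E)²/E = 24.5. df = 3, critical value = 6.251. Reject H₀.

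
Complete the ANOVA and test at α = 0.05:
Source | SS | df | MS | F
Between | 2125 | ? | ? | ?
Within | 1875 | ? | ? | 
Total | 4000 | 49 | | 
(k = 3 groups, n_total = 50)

df_between = 2, df_within = 47. MS_between = 1062.5, MS_within = 39.89. F = 26.633, F_crit ≈ 3.195. Reject H₀.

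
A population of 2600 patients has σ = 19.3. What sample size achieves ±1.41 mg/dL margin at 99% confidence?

Without FPC: n₀ = (2.576×19.3/1.41)² = 1243.278. With FPC: n = n₀N/(n₀+N-1) = 841.3 → n = 842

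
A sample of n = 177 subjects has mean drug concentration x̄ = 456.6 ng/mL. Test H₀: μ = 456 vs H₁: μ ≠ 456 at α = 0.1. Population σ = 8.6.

z = (x̄ - μ₀)/(σ/√n) = (456.6 - 456)/(8.6/√177) = 0.928. Critical value: ±1.645. Since |0.928| ≤ 1.645, Fail to reject H₀.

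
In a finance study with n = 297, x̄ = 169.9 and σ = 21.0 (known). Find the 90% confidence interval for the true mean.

CI = x̄ ± z*(σ/√n) = 169.9 ± 1.645(21.0/√297) = 169.9 ± 2.0 = (167.9, 171.9)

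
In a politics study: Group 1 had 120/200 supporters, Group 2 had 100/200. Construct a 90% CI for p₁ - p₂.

p̂₁ = 0.6, p̂₂ = 0.5. Difference = 0.1. CI = (0.019, 0.181)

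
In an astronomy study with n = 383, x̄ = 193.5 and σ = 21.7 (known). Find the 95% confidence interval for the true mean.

CI = x̄ ± z*(σ/√n) = 193.5 ± 1.96(21.7/√383) = 193.5 ± 2.17 = (191.33, 195.67)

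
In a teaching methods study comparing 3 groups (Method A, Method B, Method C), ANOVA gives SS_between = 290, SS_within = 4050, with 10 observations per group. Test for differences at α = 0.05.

df_between = 2, df_within = 27. F = MS_between/MS_within = 145.0/150.0 = 0.967. F_crit ≈ 3.354. Fail to reject H₀.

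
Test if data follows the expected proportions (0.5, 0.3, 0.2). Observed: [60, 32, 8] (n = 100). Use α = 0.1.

Expected: [50.0, 30.0, 20.0]. χ² = 9.333. df = 2, critical = 4.605. Reject H₀.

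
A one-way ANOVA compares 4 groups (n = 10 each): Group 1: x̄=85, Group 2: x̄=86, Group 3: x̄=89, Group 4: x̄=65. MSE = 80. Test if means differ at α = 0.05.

Grand mean = 81.25. SS_between = 3607.5, MS_between = 1202.5. F = 15.031, F_crit ≈ 2.866. Reject H₀.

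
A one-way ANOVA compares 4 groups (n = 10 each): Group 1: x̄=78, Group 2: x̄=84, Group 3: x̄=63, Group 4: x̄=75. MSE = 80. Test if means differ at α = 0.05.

Grand mean = 75.0. SS_between = 2340.0, MS_between = 780.0. F = 9.75, F_crit ≈ 2.866. Reject H₀.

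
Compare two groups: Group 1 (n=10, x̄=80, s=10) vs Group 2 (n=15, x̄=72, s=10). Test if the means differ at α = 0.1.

Pooled sp = 10.0. t = 1.96, df = 23. Critical t = ±1.714. Reject H₀.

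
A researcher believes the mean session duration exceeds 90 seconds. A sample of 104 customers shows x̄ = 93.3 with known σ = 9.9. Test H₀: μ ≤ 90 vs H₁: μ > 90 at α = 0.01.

z = 3.399. Critical value: 2.33. Reject H₀.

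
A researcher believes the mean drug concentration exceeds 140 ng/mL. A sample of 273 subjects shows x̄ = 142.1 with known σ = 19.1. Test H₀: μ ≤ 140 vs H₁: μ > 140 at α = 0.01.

z = 1.817. Critical value: 2.33. Fail to reject H₀.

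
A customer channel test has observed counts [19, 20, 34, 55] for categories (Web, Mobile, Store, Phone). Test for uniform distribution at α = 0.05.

Expected = 32 each. χ² = Σ(O-E)²/E = 26.438. df = 3, critical value = 7.815. Reject H₀.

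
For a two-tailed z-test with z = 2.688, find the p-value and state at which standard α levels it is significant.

p = 2·P(Z > |2.688|) = 2·(1 - Φ(2.688)) ≈ 0.0072. Significant at α = 0.1; Significant at α = 0.05; Significant at α = 0.01.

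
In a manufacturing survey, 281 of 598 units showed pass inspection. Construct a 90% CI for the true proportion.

p̂ = 0.47. CI = p̂ ± z*√(p̂(1-p̂)/n) = (0.436, 0.503)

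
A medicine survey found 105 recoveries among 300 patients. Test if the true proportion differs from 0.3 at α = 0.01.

p̂ = 0.35, p₀ = 0.3. z = (p̂ - p₀)/√(p₀(1-p₀)/n) = 1.89. Critical: ±2.576. Fail to reject H₀.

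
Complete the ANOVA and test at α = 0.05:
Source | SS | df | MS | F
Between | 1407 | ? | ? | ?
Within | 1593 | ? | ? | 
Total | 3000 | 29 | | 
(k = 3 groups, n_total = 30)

df_between = 2, df_within = 27. MS_between = 703.5, MS_within = 59.0. F = 11.924, F_crit ≈ 3.354. Reject H₀.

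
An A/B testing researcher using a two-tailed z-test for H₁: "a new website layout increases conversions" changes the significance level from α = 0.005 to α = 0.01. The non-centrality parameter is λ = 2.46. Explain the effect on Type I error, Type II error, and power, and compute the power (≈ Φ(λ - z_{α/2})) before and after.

Increasing α from 0.005 to 0.01:
• Type I error rate increases (α is the Type I rate by definition).
• Critical value moves from z_{α/2} = 2.807 to 2.576, so power = Φ(λ - z_{α/2}) goes from Φ(2.46 - 2.807) = 0.364 to Φ(2.46 - 2.576) = 0.454.
• Type II error rate β = 1 - power therefore decreases (0.636 → 0.546).
Appropriate when false negatives are costly — here, discarding a layout that would have improved conversions — lost revenue.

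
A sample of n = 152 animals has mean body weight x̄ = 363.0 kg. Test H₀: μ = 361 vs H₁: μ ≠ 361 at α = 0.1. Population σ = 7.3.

z = (x̄ - μ₀)/(σ/√n) = (363.0 - 361)/(7.3/√152) = 3.378. Critical value: ±1.645. Since |3.378| > 1.645, Reject H₀.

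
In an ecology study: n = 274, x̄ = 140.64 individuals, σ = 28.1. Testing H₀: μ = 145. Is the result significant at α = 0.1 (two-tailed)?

z = (140.64 - 145)/(28.1/√274) = -2.568. Since |z| > 1.645, significant at α = 0.1.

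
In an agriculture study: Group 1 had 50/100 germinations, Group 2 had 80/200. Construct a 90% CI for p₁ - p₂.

p̂₁ = 0.5, p̂₂ = 0.4. Difference = 0.1. CI = (-0.0, 0.2)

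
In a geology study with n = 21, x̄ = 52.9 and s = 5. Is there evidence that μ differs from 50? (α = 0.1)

t = (x̄ - μ₀)/(s/√n) = (52.9 - 50)/(5/√21) = 2.658. df = 20, critical t = ±1.725. Reject H₀.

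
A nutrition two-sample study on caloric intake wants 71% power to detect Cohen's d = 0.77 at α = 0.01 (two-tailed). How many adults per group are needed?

z_{α/2} = 2.576, z_β = Φ⁻¹(0.71) = 0.553. For medium effect (d = 0.77): n per group = 2(z_{α/2} + z_β)²/d² = 2(2.576 + 0.553)²/0.77² = 33.03 → 34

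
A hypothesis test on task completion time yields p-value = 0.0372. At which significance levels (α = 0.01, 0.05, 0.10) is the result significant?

p = 0.0372. Significant at: α = 0.05, 0.1.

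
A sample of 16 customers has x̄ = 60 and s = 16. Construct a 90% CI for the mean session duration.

CI = x̄ ± t*(s/√n) = 60 ± 1.753(16/√16) = (52.99, 67.01)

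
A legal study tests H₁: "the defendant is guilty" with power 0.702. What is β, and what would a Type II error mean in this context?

β = 1 - power = 1 - 0.702 = 0.298. A Type II error is failing to reject H₀ when H₀ is false (false negative) — here, failing to conclude that the defendant is guilty when in fact it is true. Consequence: acquitting a guilty person.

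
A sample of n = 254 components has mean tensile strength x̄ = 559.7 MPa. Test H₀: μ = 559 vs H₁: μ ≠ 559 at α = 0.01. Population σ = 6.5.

z = (x̄ - μ₀)/(σ/√n) = (559.7 - 559)/(6.5/√254) = 1.716. Critical value: ±2.576. Since |1.716| ≤ 2.576, Fail to reject H₀.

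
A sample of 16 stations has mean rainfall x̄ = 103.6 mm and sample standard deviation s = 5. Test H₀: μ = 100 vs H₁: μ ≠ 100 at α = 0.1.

t = (x̄ - μ₀)/(s/√n) = (103.6 - 100)/(5/√16) = 2.88. df = 15, critical t = ±1.753. Reject H₀.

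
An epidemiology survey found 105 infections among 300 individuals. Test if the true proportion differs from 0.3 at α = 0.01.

p̂ = 0.35, p₀ = 0.3. z = (p̂ - p₀)/√(p₀(1-p₀)/n) = 1.89. Critical: ±2.576. Fail to reject H₀.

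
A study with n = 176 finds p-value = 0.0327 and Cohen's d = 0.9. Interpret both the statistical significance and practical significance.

Statistically significant (p = 0.0327 < 0.05). Cohen's d = 0.9 indicates a large effect size. Both statistical and practical significance should be considered.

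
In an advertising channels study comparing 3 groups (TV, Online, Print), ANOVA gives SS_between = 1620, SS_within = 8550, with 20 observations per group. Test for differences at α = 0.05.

df_between = 2, df_within = 57. F = MS_between/MS_within = 810.0/150.0 = 5.4. F_crit ≈ 3.159. Reject H₀. At least one mean differs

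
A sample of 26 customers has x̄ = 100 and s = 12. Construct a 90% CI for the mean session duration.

CI = x̄ ± t*(s/√n) = 100 ± 1.708(12/√26) = (95.98, 104.02)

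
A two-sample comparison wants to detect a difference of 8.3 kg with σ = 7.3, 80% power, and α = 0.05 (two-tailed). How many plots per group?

n per group = 2(z_α/2 + z_β)²σ²/d² = 2×(1.96 + 0.84)²×7.3²/8.3² = 12.1 → n = 13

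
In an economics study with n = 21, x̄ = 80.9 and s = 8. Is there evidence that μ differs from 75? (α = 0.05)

t = (x̄ - μ₀)/(s/√n) = (80.9 - 75)/(8/√21) = 3.38. df = 20, critical t = ±2.086. Reject H₀.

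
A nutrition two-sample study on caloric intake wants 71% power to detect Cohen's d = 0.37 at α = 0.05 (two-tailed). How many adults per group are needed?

z_{α/2} = 1.96, z_β = Φ⁻¹(0.71) = 0.553. For small effect (d = 0.37): n per group = 2(z_{α/2} + z_β)²/d² = 2(1.96 + 0.553)²/0.37² = 92.3 → 93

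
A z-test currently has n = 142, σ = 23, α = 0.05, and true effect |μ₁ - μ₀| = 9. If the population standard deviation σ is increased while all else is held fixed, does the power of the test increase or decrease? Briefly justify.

Power decreases: a larger σ inflates the standard error σ/√n, pulling the sampling distribution under H₁ back toward the critical value.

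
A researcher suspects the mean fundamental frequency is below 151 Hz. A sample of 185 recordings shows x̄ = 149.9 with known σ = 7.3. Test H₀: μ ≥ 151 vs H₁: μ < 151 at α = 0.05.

z = -2.05. Critical value: -1.645. Reject H₀.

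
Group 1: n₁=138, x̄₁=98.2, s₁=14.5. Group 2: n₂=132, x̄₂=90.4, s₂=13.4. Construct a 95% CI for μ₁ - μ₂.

Difference = 7.8. SE = √(14.5²/138 + 13.4²/132) = 1.698. CI = (4.47, 11.13)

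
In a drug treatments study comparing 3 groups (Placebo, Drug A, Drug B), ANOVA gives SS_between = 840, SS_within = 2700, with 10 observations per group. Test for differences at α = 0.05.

df_between = 2, df_within = 27. F = MS_between/MS_within = 420.0/100.0 = 4.2. F_crit ≈ 3.354. Reject H₀. At least one mean differs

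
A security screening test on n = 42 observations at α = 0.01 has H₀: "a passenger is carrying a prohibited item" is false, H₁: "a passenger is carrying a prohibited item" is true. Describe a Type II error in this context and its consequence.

Type II error: failing to reject H₀ when it is false — concluding that a passenger is carrying a prohibited item is not supported when in fact it is. Consequence: letting a prohibited item through — security breach.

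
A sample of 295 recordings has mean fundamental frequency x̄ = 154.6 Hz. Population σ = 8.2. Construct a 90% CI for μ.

CI = x̄ ± z*(σ/√n) = 154.6 ± 1.645(8.2/√295) = 154.6 ± 0.79 = (153.81, 155.39)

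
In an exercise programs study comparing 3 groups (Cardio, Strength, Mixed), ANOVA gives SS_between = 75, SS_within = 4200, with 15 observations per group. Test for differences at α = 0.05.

df_between = 2, df_within = 42. F = MS_between/MS_within = 37.5/100.0 = 0.375. F_crit ≈ 3.22. Fail to reject H₀.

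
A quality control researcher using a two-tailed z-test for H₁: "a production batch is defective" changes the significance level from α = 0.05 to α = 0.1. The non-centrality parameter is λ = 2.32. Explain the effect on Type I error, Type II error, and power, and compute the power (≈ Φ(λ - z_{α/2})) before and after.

Increasing α from 0.05 to 0.1:
• Type I error rate increases (α is the Type I rate by definition).
• Critical value moves from z_{α/2} = 1.96 to 1.645, so power = Φ(λ - z_{α/2}) goes from Φ(2.32 - 1.96) = 0.641 to Φ(2.32 - 1.645) = 0.75.
• Type II error rate β = 1 - power therefore decreases (0.359 → 0.25).
Appropriate when false negatives are costly — here, shipping a defective batch — faulty products reach customers.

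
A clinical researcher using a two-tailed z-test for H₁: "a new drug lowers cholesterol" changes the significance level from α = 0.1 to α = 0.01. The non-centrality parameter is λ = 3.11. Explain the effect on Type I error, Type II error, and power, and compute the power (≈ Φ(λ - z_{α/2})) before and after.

Decreasing α from 0.1 to 0.01:
• Type I error rate decreases (α is the Type I rate by definition).
• Critical value moves from z_{α/2} = 1.645 to 2.576, so power = Φ(λ - z_{α/2}) goes from Φ(3.11 - 1.645) = 0.929 to Φ(3.11 - 2.576) = 0.703.
• Type II error rate β = 1 - power therefore increases (0.071 → 0.297).
Appropriate when false positives are costly — here, approving an ineffective drug — patients take a useless medication and may skip effective alternatives.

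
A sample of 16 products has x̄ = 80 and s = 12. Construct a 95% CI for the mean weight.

CI = x̄ ± t*(s/√n) = 80 ± 2.131(12/√16) = (73.61, 86.39)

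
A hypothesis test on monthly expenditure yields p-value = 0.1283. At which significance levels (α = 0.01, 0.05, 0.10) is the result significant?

p = 0.1283. Not significant at any of the given levels.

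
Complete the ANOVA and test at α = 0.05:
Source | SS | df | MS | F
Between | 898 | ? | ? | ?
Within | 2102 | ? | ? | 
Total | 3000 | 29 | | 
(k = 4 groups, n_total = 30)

df_between = 3, df_within = 26. MS_between = 299.33, MS_within = 80.85. F = 3.703, F_crit ≈ 2.975. Reject H₀.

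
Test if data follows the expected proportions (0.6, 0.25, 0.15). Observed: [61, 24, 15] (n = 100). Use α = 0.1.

Expected: [60.0, 25.0, 15.0]. χ² = 0.057. df = 2, critical = 4.605. Fail to reject H₀.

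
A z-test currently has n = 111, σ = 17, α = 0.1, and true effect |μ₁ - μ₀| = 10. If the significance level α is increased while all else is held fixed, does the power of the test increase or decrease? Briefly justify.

Power increases: a larger α lowers the critical value, so more of the H₁ sampling distribution falls in the rejection region.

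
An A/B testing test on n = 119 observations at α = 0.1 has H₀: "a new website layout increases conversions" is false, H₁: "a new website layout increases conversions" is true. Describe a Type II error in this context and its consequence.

Type II error: failing to reject H₀ when it is false — concluding that a new website layout increases conversions is not supported when in fact it is. Consequence: discarding a layout that would have improved conversions — lost revenue.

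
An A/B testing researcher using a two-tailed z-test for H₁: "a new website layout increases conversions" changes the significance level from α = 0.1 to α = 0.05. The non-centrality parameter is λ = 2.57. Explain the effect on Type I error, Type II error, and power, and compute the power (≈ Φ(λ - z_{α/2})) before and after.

Decreasing α from 0.1 to 0.05:
• Type I error rate decreases (α is the Type I rate by definition).
• Critical value moves from z_{α/2} = 1.645 to 1.96, so power = Φ(λ - z_{α/2}) goes from Φ(2.57 - 1.645) = 0.823 to Φ(2.57 - 1.96) = 0.729.
• Type II error rate β = 1 - power therefore increases (0.177 → 0.271).
Appropriate when false positives are costly — here, rolling out a layout that doesn't actually help — wasted engineering effort.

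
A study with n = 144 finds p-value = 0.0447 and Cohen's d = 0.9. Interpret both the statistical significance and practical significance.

Statistically significant (p = 0.0447 < 0.05). Cohen's d = 0.9 indicates a large effect size. Both statistical and practical significance should be considered.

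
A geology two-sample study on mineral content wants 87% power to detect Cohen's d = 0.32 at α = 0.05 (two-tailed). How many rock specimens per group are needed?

z_{α/2} = 1.96, z_β = Φ⁻¹(0.87) = 1.126. For small effect (d = 0.32): n per group = 2(z_{α/2} + z_β)²/d² = 2(1.96 + 1.126)²/0.32² = 186.004 → 187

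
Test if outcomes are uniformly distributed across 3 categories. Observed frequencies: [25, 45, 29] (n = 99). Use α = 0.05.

Expected = 33 each. χ² = Σ(O-E)²/E = 6.788. df = 2, critical value = 5.991. Reject H₀.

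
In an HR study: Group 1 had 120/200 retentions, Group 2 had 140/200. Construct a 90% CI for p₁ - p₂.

p̂₁ = 0.6, p̂₂ = 0.7. Difference = -0.1. CI = (-0.178, -0.022)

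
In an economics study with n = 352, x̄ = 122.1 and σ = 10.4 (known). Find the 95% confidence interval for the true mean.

CI = x̄ ± z*(σ/√n) = 122.1 ± 1.96(10.4/√352) = 122.1 ± 1.09 = (121.01, 123.19)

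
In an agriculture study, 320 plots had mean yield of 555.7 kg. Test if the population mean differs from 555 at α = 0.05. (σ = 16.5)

z = (x̄ - μ₀)/(σ/√n) = (555.7 - 555)/(16.5/√320) = 0.759. Critical value: ±1.96. Since |0.759| ≤ 1.96, Fail to reject H₀.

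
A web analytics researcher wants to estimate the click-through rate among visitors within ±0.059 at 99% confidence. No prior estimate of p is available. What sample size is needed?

Conservative approach: use p = 0.5 (maximizes p(1-p) = 0.25). n = z²(0.25)/E² = 2.576²×0.25/0.059² = 476.6 → n = 477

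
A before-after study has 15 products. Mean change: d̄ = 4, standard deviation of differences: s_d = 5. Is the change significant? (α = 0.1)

t = d̄/(s_d/√n) = 4/(5/√15) = 3.098. df = 14, critical t = ±1.761. Reject H₀.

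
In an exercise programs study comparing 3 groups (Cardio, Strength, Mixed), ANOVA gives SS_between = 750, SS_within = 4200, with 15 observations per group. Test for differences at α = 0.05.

df_between = 2, df_within = 42. F = MS_between/MS_within = 375.0/100.0 = 3.75. F_crit ≈ 3.22. Reject H₀. At least one mean differs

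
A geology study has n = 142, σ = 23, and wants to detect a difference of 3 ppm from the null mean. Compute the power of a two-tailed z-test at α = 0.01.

SE = σ/√n = 23/√142 = 1.93. Non-centrality λ = d/SE = 3/1.93 = 1.554. Power ≈ Φ(λ - z_{α/2}) = Φ(1.554 - 2.576) = Φ(-1.022) = 0.153.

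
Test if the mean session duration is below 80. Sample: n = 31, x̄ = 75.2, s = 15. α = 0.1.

t = (75.2 - 80)/(15/√31) = -1.782, df = 30. Critical t = -1.31. Reject H₀.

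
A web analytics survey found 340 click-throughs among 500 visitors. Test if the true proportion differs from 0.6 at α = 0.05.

p̂ = 0.68, p₀ = 0.6. z = (p̂ - p₀)/√(p₀(1-p₀)/n) = 3.651. Critical: ±1.96. Reject H₀.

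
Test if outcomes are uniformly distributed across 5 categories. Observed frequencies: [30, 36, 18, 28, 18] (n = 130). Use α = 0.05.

Expected = 26 each. χ² = Σ(O-E)²/E = 9.538. df = 4, critical value = 9.488. Reject H₀.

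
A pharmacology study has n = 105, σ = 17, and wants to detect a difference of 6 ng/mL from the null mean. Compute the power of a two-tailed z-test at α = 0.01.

SE = σ/√n = 17/√105 = 1.659. Non-centrality λ = d/SE = 6/1.659 = 3.617. Power ≈ Φ(λ - z_{α/2}) = Φ(3.617 - 2.576) = Φ(1.041) = 0.851.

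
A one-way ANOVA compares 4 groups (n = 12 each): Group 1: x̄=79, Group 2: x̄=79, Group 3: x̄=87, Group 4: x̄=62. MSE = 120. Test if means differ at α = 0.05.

Grand mean = 76.75. SS_between = 3993.0, MS_between = 1331.0. F = 11.092, F_crit ≈ 2.816. Reject H₀.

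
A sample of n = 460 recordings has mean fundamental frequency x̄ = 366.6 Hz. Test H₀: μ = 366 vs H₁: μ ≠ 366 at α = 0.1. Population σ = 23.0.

z = (x̄ - μ₀)/(σ/√n) = (366.6 - 366)/(23.0/√460) = 0.56. Critical value: ±1.645. Since |0.56| ≤ 1.645, Fail to reject H₀.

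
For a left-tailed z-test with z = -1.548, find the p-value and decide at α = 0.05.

p = P(Z < -1.548) = Φ(-1.548) ≈ 0.0608. Since p ≥ 0.05, fail to reject H₀ (not significant) at α = 0.05.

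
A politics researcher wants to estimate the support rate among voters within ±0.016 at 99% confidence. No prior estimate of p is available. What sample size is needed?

Conservative approach: use p = 0.5 (maximizes p(1-p) = 0.25). n = z²(0.25)/E² = 2.576²×0.25/0.016² = 6480.3 → n = 6481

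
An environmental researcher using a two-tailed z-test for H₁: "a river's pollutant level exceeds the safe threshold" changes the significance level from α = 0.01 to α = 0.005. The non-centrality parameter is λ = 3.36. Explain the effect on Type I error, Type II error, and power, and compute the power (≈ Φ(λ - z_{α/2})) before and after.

Decreasing α from 0.01 to 0.005:
• Type I error rate decreases (α is the Type I rate by definition).
• Critical value moves from z_{α/2} = 2.576 to 2.807, so power = Φ(λ - z_{α/2}) goes from Φ(3.36 - 2.576) = 0.783 to Φ(3.36 - 2.807) = 0.71.
• Type II error rate β = 1 - power therefore increases (0.217 → 0.29).
Appropriate when false positives are costly — here, shutting down a compliant factory unnecessarily.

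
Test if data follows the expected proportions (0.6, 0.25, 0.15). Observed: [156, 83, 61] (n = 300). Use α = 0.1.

Expected: [180.0, 75.0, 45.0]. χ² = 9.742. df = 2, critical = 4.605. Reject H₀.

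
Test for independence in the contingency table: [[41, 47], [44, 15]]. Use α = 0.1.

χ² = 11.342. df = 1, critical = 2.706. Reject H₀. Variables are dependent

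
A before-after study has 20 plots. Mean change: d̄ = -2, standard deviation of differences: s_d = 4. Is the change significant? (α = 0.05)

t = d̄/(s_d/√n) = -2/(4/√20) = -2.236. df = 19, critical t = ±2.093. Reject H₀.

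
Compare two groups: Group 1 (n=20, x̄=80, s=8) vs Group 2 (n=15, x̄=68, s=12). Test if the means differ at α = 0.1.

Pooled sp = 9.9. t = 3.55, df = 33. Critical t = ±1.692. Reject H₀.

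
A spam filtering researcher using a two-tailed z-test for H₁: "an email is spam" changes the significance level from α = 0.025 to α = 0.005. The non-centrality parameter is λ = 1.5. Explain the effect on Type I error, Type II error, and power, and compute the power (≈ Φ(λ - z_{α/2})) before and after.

Decreasing α from 0.025 to 0.005:
• Type I error rate decreases (α is the Type I rate by definition).
• Critical value moves from z_{α/2} = 2.241 to 2.807, so power = Φ(λ - z_{α/2}) goes from Φ(1.5 - 2.241) = 0.229 to Φ(1.5 - 2.807) = 0.096.
• Type II error rate β = 1 - power therefore increases (0.771 → 0.904).
Appropriate when false positives are costly — here, a legitimate email is sent to the spam folder and the user misses it.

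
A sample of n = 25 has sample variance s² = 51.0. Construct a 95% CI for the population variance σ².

df = 24. χ²_{0.025} = 39.364, χ²_{0.975} = 12.401. CI for σ² = ((n-1)s²/χ²_{α/2}, (n-1)s²/χ²_{1-α/2}) = (24·51.0/39.364, 24·51.0/12.401) = (31.09, 98.7)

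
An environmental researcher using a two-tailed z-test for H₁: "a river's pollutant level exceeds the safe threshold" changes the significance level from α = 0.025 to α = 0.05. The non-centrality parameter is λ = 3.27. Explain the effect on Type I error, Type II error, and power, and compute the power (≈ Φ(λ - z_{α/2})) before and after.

Increasing α from 0.025 to 0.05:
• Type I error rate increases (α is the Type I rate by definition).
• Critical value moves from z_{α/2} = 2.241 to 1.96, so power = Φ(λ - z_{α/2}) goes from Φ(3.27 - 2.241) = 0.848 to Φ(3.27 - 1.96) = 0.905.
• Type II error rate β = 1 - power therefore decreases (0.152 → 0.095).
Appropriate when false negatives are costly — here, allowing unsafe pollution to continue.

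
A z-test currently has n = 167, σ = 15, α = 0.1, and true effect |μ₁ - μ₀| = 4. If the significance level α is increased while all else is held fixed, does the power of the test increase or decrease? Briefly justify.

Power increases: a larger α lowers the critical value, so more of the H₁ sampling distribution falls in the rejection region.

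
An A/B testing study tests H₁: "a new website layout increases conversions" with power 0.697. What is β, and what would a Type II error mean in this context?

β = 1 - power = 1 - 0.697 = 0.303. A Type II error is failing to reject H₀ when H₀ is false (false negative) — here, failing to conclude that a new website layout increases conversions when in fact it is true. Consequence: discarding a layout that would have improved conversions — lost revenue.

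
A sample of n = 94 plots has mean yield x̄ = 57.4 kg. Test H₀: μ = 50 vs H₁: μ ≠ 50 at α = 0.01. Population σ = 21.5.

z = (x̄ - μ₀)/(σ/√n) = (57.4 - 50)/(21.5/√94) = 3.337. Critical value: ±2.576. Since |3.337| > 2.576, Reject H₀.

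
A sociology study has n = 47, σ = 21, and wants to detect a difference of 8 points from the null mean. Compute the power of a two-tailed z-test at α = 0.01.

SE = σ/√n = 21/√47 = 3.063. Non-centrality λ = d/SE = 8/3.063 = 2.612. Power ≈ Φ(λ - z_{α/2}) = Φ(2.612 - 2.576) = Φ(0.036) = 0.514.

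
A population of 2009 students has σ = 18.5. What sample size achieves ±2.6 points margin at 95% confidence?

Without FPC: n₀ = (1.96×18.5/2.6)² = 194.495. With FPC: n = n₀N/(n₀+N-1) = 177.4 → n = 178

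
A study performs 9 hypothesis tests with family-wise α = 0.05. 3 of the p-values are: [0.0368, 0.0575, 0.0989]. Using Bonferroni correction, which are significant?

Bonferroni α = 0.05/9 = 0.00556. None of the given p-values are significant.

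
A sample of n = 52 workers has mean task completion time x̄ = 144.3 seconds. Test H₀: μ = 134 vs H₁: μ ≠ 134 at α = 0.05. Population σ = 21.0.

z = (x̄ - μ₀)/(σ/√n) = (144.3 - 134)/(21.0/√52) = 3.537. Critical value: ±1.96. Since |3.537| > 1.96, Reject H₀.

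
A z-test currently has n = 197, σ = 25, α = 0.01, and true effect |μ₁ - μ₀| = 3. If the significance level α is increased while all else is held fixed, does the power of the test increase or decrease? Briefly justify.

Power increases: a larger α lowers the critical value, so more of the H₁ sampling distribution falls in the rejection region.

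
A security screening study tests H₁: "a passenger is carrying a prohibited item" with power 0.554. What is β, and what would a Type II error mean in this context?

β = 1 - power = 1 - 0.554 = 0.446. A Type II error is failing to reject H₀ when H₀ is false (false negative) — here, failing to conclude that a passenger is carrying a prohibited item when in fact it is true. Consequence: letting a prohibited item through — security breach.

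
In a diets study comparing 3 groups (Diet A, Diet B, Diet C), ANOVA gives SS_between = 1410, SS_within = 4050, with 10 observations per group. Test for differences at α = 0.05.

df_between = 2, df_within = 27. F = MS_between/MS_within = 705.0/150.0 = 4.7. F_crit ≈ 3.354. Reject H₀. At least one mean differs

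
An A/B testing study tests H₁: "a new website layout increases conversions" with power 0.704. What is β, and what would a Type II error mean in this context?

β = 1 - power = 1 - 0.704 = 0.296. A Type II error is failing to reject H₀ when H₀ is false (false negative) — here, failing to conclude that a new website layout increases conversions when in fact it is true. Consequence: discarding a layout that would have improved conversions — lost revenue.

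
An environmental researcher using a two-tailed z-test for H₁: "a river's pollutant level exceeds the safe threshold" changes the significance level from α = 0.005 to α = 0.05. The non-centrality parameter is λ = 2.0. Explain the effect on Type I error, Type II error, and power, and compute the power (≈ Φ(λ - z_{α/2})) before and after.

Increasing α from 0.005 to 0.05:
• Type I error rate increases (α is the Type I rate by definition).
• Critical value moves from z_{α/2} = 2.807 to 1.96, so power = Φ(λ - z_{α/2}) goes from Φ(2.0 - 2.807) = 0.21 to Φ(2.0 - 1.96) = 0.516.
• Type II error rate β = 1 - power therefore decreases (0.79 → 0.484).
Appropriate when false negatives are costly — here, allowing unsafe pollution to continue.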